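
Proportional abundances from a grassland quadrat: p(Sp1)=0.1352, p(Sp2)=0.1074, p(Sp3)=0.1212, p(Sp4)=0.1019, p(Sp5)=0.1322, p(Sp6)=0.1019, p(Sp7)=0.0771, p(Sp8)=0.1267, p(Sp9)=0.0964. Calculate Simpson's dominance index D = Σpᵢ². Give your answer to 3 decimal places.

0.114

D = 0.1352² + 0.1074² + 0.1212² + 0.1019² + 0.1322² + 0.1019² + 0.0771² + 0.1267² + 0.0964² = 0.01828 + 0.01153 + 0.01469 + 0.01038 + 0.01748 + 0.01038 + 0.00594 + 0.01605 + 0.00929 = 0.11404 (working shown to 5 dp, full precision carried).
To 3 decimal places, D = 0.114.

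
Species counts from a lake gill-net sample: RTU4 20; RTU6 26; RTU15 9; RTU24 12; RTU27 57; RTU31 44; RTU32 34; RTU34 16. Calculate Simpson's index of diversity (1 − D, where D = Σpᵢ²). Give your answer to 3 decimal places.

0.834

Total N = 20+26+9+12+57+44+34+16 = 218, so the proportions are 0.09174, 0.11927, 0.04128, 0.05505, 0.26147, 0.20183, 0.15596, 0.07339 (working shown to 5 dp, full precision carried).
D = 0.09174² + 0.11927² + 0.04128² + 0.05505² + 0.26147² + 0.20183² + 0.15596² + 0.07339² = 0.00842 + 0.01422 + 0.00170 + 0.00303 + 0.06837 + 0.04074 + 0.02432 + 0.00539 = 0.16619.
So 1 − D = 0.83381, i.e. 0.834 to 3 decimal places.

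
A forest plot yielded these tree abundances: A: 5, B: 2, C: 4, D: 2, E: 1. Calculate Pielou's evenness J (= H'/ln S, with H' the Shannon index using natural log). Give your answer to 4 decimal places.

Total N = 5+2+4+2+1 = 14, so the proportions are 0.357143, 0.142857, 0.285714, 0.142857, 0.071429 (working shown to 6 dp, full precision carried).
H' = −Σ pᵢ ln pᵢ = −((-0.367721) + (-0.277987) + (-0.357932) + (-0.277987) + (-0.188504)) = 1.470132.
With S = 5 species, ln S = 1.609438, so J = 1.470132/1.609438 = 0.913444, i.e. 0.9134 to 4 decimal places.

0.9134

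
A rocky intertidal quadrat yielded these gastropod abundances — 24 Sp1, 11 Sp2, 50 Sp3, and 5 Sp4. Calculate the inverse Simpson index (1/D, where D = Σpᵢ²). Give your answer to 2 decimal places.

Total N = 24+11+50+5 = 90, so the proportions are 0.26667, 0.12222, 0.55556, 0.05556 (working shown to 5 dp, full precision carried).
D = 0.26667² + 0.12222² + 0.55556² + 0.05556² = 0.07111 + 0.01494 + 0.30864 + 0.00309 = 0.39778.
So 1/D = 2.5140, i.e. 2.51 to 2 decimal places.

2.51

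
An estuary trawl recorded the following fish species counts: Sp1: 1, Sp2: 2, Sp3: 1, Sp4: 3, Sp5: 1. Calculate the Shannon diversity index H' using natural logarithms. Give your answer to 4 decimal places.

1.4942

Total N = 1+2+1+3+1 = 8, so the proportions are 0.125, 0.25, 0.125, 0.375, 0.125 (working shown to 6 dp, full precision carried).
Each pᵢ ln pᵢ term: 0.125×(-2.079442)=-0.259930, 0.25×(-1.386294)=-0.346574, 0.125×(-2.079442)=-0.259930, 0.375×(-0.980829)=-0.367811, 0.125×(-2.079442)=-0.259930.
Sum = -1.494175, so H' = 1.4942.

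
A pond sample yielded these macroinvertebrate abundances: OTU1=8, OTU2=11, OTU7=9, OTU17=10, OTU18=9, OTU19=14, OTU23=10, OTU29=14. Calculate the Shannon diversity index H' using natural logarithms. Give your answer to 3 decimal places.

2.060

Total N = 8+11+9+10+9+14+10+14 = 85, so the proportions are 0.09412, 0.12941, 0.10588, 0.11765, 0.10588, 0.16471, 0.11765, 0.16471 (working shown to 5 dp, full precision carried).
Each pᵢ ln pᵢ term: 0.09412×(-2.36321)=-0.22242, 0.12941×(-2.04476)=-0.26462, 0.10588×(-2.24543)=-0.23775, 0.11765×(-2.14007)=-0.25177, 0.10588×(-2.24543)=-0.23775, 0.16471×(-1.80359)=-0.29706, 0.11765×(-2.14007)=-0.25177, 0.16471×(-1.80359)=-0.29706.
Sum = -2.06021, so H' = 2.060.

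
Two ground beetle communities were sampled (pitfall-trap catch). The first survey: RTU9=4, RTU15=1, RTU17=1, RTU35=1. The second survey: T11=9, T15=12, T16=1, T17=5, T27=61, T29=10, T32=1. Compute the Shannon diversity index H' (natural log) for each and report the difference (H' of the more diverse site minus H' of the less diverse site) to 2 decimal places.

The first survey: N=7, proportions 0.5714, 0.1429, 0.1429, 0.1429, giving H' = 1.1537 (working shown to 4 dp, full precision carried).
The second survey: N=99, proportions 0.0909, 0.1212, 0.0101, 0.0505, 0.6162, 0.101, 0.0101, giving H' = 1.2473.
Difference = |1.1537 − 1.2473| = 0.0936, i.e. 0.09 to 2 decimal places.

0.09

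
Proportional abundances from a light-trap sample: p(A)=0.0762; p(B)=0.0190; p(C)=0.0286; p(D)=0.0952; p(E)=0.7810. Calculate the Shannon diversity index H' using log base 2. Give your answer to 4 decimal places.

Each pᵢ log₂ pᵢ term (working shown to 6 dp, full precision carried): 0.0762×(-3.714065)=-0.283012, 0.019×(-5.717857)=-0.108639, 0.0286×(-5.127841)=-0.146656, 0.0952×(-3.392895)=-0.323004, 0.781×(-0.356606)=-0.278509.
Sum = -1.139820, so H' = 1.1398.

1.1398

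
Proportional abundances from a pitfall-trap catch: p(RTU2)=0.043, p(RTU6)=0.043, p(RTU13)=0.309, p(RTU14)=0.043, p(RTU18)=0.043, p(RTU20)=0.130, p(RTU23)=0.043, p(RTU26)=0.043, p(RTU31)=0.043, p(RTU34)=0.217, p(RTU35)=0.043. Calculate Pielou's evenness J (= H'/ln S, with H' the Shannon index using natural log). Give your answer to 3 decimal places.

0.852

H' = −Σ pᵢ ln pᵢ = −((-0.13530) + (-0.13530) + (-0.36289) + (-0.13530) + (-0.13530) + (-0.26523) + (-0.13530) + (-0.13530) + (-0.13530) + (-0.33155) + (-0.13530)) = 2.04208 (working shown to 5 dp, full precision carried).
With S = 11 species, ln S = 2.39790, so J = 2.04208/2.39790 = 0.85161, i.e. 0.852 to 3 decimal places.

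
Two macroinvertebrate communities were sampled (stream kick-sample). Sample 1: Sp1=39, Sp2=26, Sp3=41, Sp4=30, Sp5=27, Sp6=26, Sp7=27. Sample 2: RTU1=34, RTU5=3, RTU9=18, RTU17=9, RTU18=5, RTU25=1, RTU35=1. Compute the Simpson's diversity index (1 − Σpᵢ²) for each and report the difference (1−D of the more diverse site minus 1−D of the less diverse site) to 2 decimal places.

0.17

Sample 1: N=216, proportions 0.1806, 0.1204, 0.1898, 0.1389, 0.125, 0.1204, 0.125, giving 1−D = 0.8519 (working shown to 4 dp, full precision carried).
Sample 2: N=71, proportions 0.4789, 0.0423, 0.2535, 0.1268, 0.0704, 0.0141, 0.0141, giving 1−D = 0.6832.
Difference = |0.8519 − 0.6832| = 0.1687, i.e. 0.17 to 2 decimal places.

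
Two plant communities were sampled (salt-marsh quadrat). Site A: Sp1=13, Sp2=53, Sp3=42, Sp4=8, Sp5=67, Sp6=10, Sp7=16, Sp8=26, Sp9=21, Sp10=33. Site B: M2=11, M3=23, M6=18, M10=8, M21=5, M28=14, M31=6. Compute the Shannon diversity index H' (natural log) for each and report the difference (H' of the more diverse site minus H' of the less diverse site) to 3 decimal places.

Site A: N=289, proportions 0.04498, 0.18339, 0.14533, 0.02768, 0.23183, 0.0346, 0.05536, 0.08997, 0.07266, 0.11419, giving H' = 2.10062 (working shown to 5 dp, full precision carried).
Site B: N=85, proportions 0.12941, 0.27059, 0.21176, 0.09412, 0.05882, 0.16471, 0.07059, giving H' = 1.82030.
Difference = |2.10062 − 1.82030| = 0.28032, i.e. 0.280 to 3 decimal places.

0.280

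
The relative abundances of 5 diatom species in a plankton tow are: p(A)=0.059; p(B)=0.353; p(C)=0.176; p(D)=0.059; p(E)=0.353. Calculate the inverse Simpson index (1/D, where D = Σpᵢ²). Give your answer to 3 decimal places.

3.482

D = 0.059² + 0.353² + 0.176² + 0.059² + 0.353² = 0.0034810 + 0.1246090 + 0.0309760 + 0.0034810 + 0.1246090 = 0.2871560 (working shown to 7 dp, full precision carried).
So 1/D = 3.48243, i.e. 3.482 to 3 decimal places.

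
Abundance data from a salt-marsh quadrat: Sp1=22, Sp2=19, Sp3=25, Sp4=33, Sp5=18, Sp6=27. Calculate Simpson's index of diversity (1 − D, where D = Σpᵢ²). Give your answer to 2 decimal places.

Total N = 22+19+25+33+18+27 = 144, so the proportions are 0.1528, 0.1319, 0.1736, 0.2292, 0.125, 0.1875 (working shown to 4 dp, full precision carried).
D = 0.1528² + 0.1319² + 0.1736² + 0.2292² + 0.125² + 0.1875² = 0.0233 + 0.0174 + 0.0301 + 0.0525 + 0.0156 + 0.0352 = 0.1742.
So 1 − D = 0.8258, i.e. 0.83 to 2 decimal places.

0.83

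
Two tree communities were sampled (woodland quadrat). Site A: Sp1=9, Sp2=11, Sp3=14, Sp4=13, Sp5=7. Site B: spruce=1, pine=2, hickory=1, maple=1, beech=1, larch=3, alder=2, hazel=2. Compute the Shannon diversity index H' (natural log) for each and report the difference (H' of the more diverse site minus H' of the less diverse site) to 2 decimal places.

0.41

Site A: N=54, proportions 0.1667, 0.2037, 0.2593, 0.2407, 0.1296, giving H' = 1.5804 (working shown to 4 dp, full precision carried).
Site B: N=13, proportions 0.0769, 0.1538, 0.0769, 0.0769, 0.0769, 0.2308, 0.1538, 0.1538, giving H' = 1.9915.
Difference = |1.5804 − 1.9915| = 0.4111, i.e. 0.41 to 2 decimal places.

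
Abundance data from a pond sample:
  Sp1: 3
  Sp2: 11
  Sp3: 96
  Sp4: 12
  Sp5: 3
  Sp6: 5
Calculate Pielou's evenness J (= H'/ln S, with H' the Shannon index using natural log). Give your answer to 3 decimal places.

0.531

Total N = 3+11+96+12+3+5 = 130, so the proportions are 0.02308, 0.08462, 0.73846, 0.09231, 0.02308, 0.03846 (working shown to 5 dp, full precision carried).
H' = −Σ pᵢ ln pᵢ = −((-0.08698) + (-0.20897) + (-0.22389) + (-0.21993) + (-0.08698) + (-0.12531)) = 0.95206.
With S = 6 species, ln S = 1.79176, so J = 0.95206/1.79176 = 0.53135, i.e. 0.531 to 3 decimal places.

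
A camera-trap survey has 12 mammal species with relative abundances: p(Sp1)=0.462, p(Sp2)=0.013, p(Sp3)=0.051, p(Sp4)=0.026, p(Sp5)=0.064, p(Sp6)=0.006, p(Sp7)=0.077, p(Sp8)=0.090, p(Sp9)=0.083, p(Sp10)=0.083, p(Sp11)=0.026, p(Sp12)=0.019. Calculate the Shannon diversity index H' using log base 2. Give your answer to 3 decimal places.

2.689

Each pᵢ log₂ pᵢ term (working shown to 5 dp, full precision carried): 0.462×(-1.11404)=-0.51468, 0.013×(-6.26534)=-0.08145, 0.051×(-4.29336)=-0.21896, 0.026×(-5.26534)=-0.13690, 0.064×(-3.96578)=-0.25381, 0.006×(-7.38082)=-0.04428, 0.077×(-3.69900)=-0.28482, 0.09×(-3.47393)=-0.31265, 0.083×(-3.59074)=-0.29803, 0.083×(-3.59074)=-0.29803, 0.026×(-5.26534)=-0.13690, 0.019×(-5.71786)=-0.10864.
Sum = -2.68917, so H' = 2.689.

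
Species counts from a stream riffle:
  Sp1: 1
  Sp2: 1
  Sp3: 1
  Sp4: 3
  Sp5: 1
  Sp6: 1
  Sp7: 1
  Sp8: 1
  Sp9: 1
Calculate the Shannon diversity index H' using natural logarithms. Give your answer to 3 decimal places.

2.098

Total N = 1+1+1+3+1+1+1+1+1 = 11, so the proportions are 0.09091, 0.09091, 0.09091, 0.27273, 0.09091, 0.09091, 0.09091, 0.09091, 0.09091 (working shown to 5 dp, full precision carried).
Each pᵢ ln pᵢ term: 0.09091×(-2.39790)=-0.21799, 0.09091×(-2.39790)=-0.21799, 0.09091×(-2.39790)=-0.21799, 0.27273×(-1.29928)=-0.35435, 0.09091×(-2.39790)=-0.21799, 0.09091×(-2.39790)=-0.21799, 0.09091×(-2.39790)=-0.21799, 0.09091×(-2.39790)=-0.21799, 0.09091×(-2.39790)=-0.21799.
Sum = -2.09827, so H' = 2.098.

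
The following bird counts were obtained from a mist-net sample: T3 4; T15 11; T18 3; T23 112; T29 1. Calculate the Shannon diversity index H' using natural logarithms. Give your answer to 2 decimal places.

0.57

Total N = 4+11+3+112+1 = 131, so the proportions are 0.0305, 0.084, 0.0229, 0.855, 0.0076 (working shown to 4 dp, full precision carried).
Each pᵢ ln pᵢ term: 0.0305×(-3.4889)=-0.1065, 0.084×(-2.4773)=-0.2080, 0.0229×(-3.7766)=-0.0865, 0.855×(-0.1567)=-0.1340, 0.0076×(-4.8752)=-0.0372.
Sum = -0.5722, so H' = 0.57.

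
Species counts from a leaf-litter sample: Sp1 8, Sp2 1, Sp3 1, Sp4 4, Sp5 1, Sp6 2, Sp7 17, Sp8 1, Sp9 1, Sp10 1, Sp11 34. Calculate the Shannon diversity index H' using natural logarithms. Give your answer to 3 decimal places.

1.564

Total N = 8+1+1+4+1+2+17+1+1+1+34 = 71, so the proportions are 0.11268, 0.01408, 0.01408, 0.05634, 0.01408, 0.02817, 0.23944, 0.01408, 0.01408, 0.01408, 0.47887 (working shown to 5 dp, full precision carried).
Each pᵢ ln pᵢ term: 0.11268×(-2.18324)=-0.24600, 0.01408×(-4.26268)=-0.06004, 0.01408×(-4.26268)=-0.06004, 0.05634×(-2.87639)=-0.16205, 0.01408×(-4.26268)=-0.06004, 0.02817×(-3.56953)=-0.10055, 0.23944×(-1.42947)=-0.34227, 0.01408×(-4.26268)=-0.06004, 0.01408×(-4.26268)=-0.06004, 0.01408×(-4.26268)=-0.06004, 0.47887×(-0.73632)=-0.35260.
Sum = -1.56370, so H' = 1.564.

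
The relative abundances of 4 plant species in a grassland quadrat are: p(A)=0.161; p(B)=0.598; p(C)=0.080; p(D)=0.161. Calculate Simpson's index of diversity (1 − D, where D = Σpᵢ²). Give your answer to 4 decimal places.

D = 0.161² + 0.598² + 0.08² + 0.161² = 0.025921 + 0.357604 + 0.006400 + 0.025921 = 0.415846 (working shown to 6 dp, full precision carried).
So 1 − D = 0.584154, i.e. 0.5842 to 4 decimal places.

0.5842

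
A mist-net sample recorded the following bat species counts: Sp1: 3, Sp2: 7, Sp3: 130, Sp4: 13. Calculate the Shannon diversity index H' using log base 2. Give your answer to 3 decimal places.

Total N = 3+7+130+13 = 153, so the proportions are 0.01961, 0.04575, 0.84967, 0.08497 (working shown to 5 dp, full precision carried).
Each pᵢ log₂ pᵢ term: 0.01961×(-5.67243)=-0.11122, 0.04575×(-4.45003)=-0.20360, 0.84967×(-0.23502)=-0.19969, 0.08497×(-3.55695)=-0.30222.
Sum = -0.81673, so H' = 0.817.

0.817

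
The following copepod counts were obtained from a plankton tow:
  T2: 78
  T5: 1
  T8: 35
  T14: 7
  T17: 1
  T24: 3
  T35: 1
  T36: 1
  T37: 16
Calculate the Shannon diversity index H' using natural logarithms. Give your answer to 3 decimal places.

Total N = 78+1+35+7+1+3+1+1+16 = 143, so the proportions are 0.54545, 0.00699, 0.24476, 0.04895, 0.00699, 0.02098, 0.00699, 0.00699, 0.11189 (working shown to 5 dp, full precision carried).
Each pᵢ ln pᵢ term: 0.54545×(-0.60614)=-0.33062, 0.00699×(-4.96284)=-0.03471, 0.24476×(-1.40750)=-0.34449, 0.04895×(-3.01693)=-0.14768, 0.00699×(-4.96284)=-0.03471, 0.02098×(-3.86423)=-0.08107, 0.00699×(-4.96284)=-0.03471, 0.00699×(-4.96284)=-0.03471, 0.11189×(-2.19026)=-0.24506.
Sum = -1.28775, so H' = 1.288.

1.288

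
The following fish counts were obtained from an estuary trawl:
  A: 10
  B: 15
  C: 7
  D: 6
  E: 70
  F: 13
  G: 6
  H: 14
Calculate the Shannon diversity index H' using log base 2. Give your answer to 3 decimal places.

2.367

Total N = 10+15+7+6+70+13+6+14 = 141, so the proportions are 0.07092, 0.10638, 0.04965, 0.04255, 0.49645, 0.0922, 0.04255, 0.09929 (working shown to 5 dp, full precision carried).
Each pᵢ log₂ pᵢ term: 0.07092×(-3.81762)=-0.27075, 0.10638×(-3.23266)=-0.34390, 0.04965×(-4.33220)=-0.21507, 0.04255×(-4.55459)=-0.19381, 0.49645×(-1.01027)=-0.50155, 0.0922×(-3.43911)=-0.31708, 0.04255×(-4.55459)=-0.19381, 0.09929×(-3.33220)=-0.33086.
Sum = -2.36684, so H' = 2.367.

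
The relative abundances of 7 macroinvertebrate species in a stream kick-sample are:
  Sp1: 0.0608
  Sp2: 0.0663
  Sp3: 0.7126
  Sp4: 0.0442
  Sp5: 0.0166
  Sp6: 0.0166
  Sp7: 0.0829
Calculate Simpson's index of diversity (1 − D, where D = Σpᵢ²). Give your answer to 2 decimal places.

0.47

D = 0.0608² + 0.0663² + 0.7126² + 0.0442² + 0.0166² + 0.0166² + 0.0829² = 0.0037 + 0.0044 + 0.5078 + 0.0020 + 0.0003 + 0.0003 + 0.0069 = 0.5253 (working shown to 4 dp, full precision carried).
So 1 − D = 0.4747, i.e. 0.47 to 2 decimal places.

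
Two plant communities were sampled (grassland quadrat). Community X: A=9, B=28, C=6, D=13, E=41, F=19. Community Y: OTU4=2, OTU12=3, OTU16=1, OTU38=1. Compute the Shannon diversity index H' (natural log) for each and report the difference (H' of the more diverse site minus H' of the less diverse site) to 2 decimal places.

0.33

Community X: N=116, proportions 0.0776, 0.2414, 0.0517, 0.1121, 0.3534, 0.1638, giving H' = 1.6038 (working shown to 4 dp, full precision carried).
Community Y: N=7, proportions 0.2857, 0.4286, 0.1429, 0.1429, giving H' = 1.2770.
Difference = |1.6038 − 1.2770| = 0.3268, i.e. 0.33 to 2 decimal places.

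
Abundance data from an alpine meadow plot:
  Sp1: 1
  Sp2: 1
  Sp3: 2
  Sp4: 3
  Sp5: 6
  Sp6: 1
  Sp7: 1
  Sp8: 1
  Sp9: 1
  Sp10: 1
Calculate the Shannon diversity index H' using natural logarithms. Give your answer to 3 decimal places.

Total N = 1+1+2+3+6+1+1+1+1+1 = 18, so the proportions are 0.05556, 0.05556, 0.11111, 0.16667, 0.33333, 0.05556, 0.05556, 0.05556, 0.05556, 0.05556 (working shown to 5 dp, full precision carried).
Each pᵢ ln pᵢ term: 0.05556×(-2.89037)=-0.16058, 0.05556×(-2.89037)=-0.16058, 0.11111×(-2.19722)=-0.24414, 0.16667×(-1.79176)=-0.29863, 0.33333×(-1.09861)=-0.36620, 0.05556×(-2.89037)=-0.16058, 0.05556×(-2.89037)=-0.16058, 0.05556×(-2.89037)=-0.16058, 0.05556×(-2.89037)=-0.16058, 0.05556×(-2.89037)=-0.16058.
Sum = -2.03300, so H' = 2.033.

2.033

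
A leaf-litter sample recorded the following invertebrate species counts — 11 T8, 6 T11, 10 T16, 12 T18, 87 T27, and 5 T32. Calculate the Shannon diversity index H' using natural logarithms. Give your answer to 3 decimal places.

1.161

Total N = 11+6+10+12+87+5 = 131, so the proportions are 0.08397, 0.0458, 0.07634, 0.0916, 0.66412, 0.03817 (working shown to 5 dp, full precision carried).
Each pᵢ ln pᵢ term: 0.08397×(-2.47730)=-0.20802, 0.0458×(-3.08344)=-0.14123, 0.07634×(-2.57261)=-0.19638, 0.0916×(-2.39029)=-0.21896, 0.66412×(-0.40929)=-0.27182, 0.03817×(-3.26576)=-0.12465.
Sum = -1.16105, so H' = 1.161.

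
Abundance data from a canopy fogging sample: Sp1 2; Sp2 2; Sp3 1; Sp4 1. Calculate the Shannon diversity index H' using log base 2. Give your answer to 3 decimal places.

Total N = 2+2+1+1 = 6, so the proportions are 0.33333, 0.33333, 0.16667, 0.16667 (working shown to 5 dp, full precision carried).
Each pᵢ log₂ pᵢ term: 0.33333×(-1.58496)=-0.52832, 0.33333×(-1.58496)=-0.52832, 0.16667×(-2.58496)=-0.43083, 0.16667×(-2.58496)=-0.43083.
Sum = -1.91830, so H' = 1.918.

1.918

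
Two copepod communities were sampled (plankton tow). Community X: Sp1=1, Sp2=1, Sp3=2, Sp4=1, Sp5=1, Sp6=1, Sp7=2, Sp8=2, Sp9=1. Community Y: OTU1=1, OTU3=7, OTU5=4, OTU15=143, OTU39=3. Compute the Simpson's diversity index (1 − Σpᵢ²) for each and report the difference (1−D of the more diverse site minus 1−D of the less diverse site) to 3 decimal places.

0.697

Community X: N=12, proportions 0.08333, 0.08333, 0.16667, 0.08333, 0.08333, 0.08333, 0.16667, 0.16667, 0.08333, giving 1−D = 0.87500 (working shown to 5 dp, full precision carried).
Community Y: N=158, proportions 0.00633, 0.0443, 0.02532, 0.90506, 0.01899, giving 1−D = 0.17786.
Difference = |0.87500 − 0.17786| = 0.69714, i.e. 0.697 to 3 decimal places.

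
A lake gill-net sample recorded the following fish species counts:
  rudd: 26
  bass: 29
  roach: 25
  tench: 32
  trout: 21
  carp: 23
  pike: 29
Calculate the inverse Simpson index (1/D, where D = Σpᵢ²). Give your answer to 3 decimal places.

6.877

Total N = 26+29+25+32+21+23+29 = 185, so the proportions are 0.1405405, 0.1567568, 0.1351351, 0.172973, 0.1135135, 0.1243243, 0.1567568 (working shown to 7 dp, full precision carried).
D = 0.1405405² + 0.1567568² + 0.1351351² + 0.172973² + 0.1135135² + 0.1243243² + 0.1567568² = 0.0197516 + 0.0245727 + 0.0182615 + 0.0299196 + 0.0128853 + 0.0154565 + 0.0245727 = 0.1454200.
So 1/D = 6.87663, i.e. 6.877 to 3 decimal places.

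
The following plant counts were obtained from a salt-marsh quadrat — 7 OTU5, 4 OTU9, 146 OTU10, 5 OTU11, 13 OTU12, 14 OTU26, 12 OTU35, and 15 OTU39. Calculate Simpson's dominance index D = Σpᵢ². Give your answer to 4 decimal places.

Total N = 7+4+146+5+13+14+12+15 = 216, so the proportions are 0.032407, 0.018519, 0.675926, 0.023148, 0.060185, 0.064815, 0.055556, 0.069444 (working shown to 6 dp, full precision carried).
D = 0.032407² + 0.018519² + 0.675926² + 0.023148² + 0.060185² + 0.064815² + 0.055556² + 0.069444² = 0.001050 + 0.000343 + 0.456876 + 0.000536 + 0.003622 + 0.004201 + 0.003086 + 0.004823 = 0.474537.
To 4 decimal places, D = 0.4745.

0.4745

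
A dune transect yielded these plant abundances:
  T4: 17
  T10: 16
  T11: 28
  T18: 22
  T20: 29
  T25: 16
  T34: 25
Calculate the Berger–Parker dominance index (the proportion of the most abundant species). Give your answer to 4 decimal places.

Total N = 17+16+28+22+29+16+25 = 153, so the proportions are 0.111111, 0.104575, 0.183007, 0.143791, 0.189542, 0.104575, 0.163399 (working shown to 6 dp, full precision carried).
The largest proportion is 0.189542, i.e. d = 0.1895 to 4 decimal places.

0.1895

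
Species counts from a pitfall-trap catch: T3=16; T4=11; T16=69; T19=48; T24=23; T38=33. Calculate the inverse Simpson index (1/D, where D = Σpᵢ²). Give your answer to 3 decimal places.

4.415

Total N = 16+11+69+48+23+33 = 200, so the proportions are 0.08, 0.055, 0.345, 0.24, 0.115, 0.165 (working shown to 7 dp, full precision carried).
D = 0.08² + 0.055² + 0.345² + 0.24² + 0.115² + 0.165² = 0.0064000 + 0.0030250 + 0.1190250 + 0.0576000 + 0.0132250 + 0.0272250 = 0.2265000.
So 1/D = 4.41501, i.e. 4.415 to 3 decimal places.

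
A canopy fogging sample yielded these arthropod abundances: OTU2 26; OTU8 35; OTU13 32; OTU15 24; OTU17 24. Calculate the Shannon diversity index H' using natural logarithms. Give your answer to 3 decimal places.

1.597

Total N = 26+35+32+24+24 = 141, so the proportions are 0.1844, 0.24823, 0.22695, 0.17021, 0.17021 (working shown to 5 dp, full precision carried).
Each pᵢ ln pᵢ term: 0.1844×(-1.69066)=-0.31175, 0.24823×(-1.39341)=-0.34588, 0.22695×(-1.48302)=-0.33657, 0.17021×(-1.77071)=-0.30140, 0.17021×(-1.77071)=-0.30140.
Sum = -1.59700, so H' = 1.597.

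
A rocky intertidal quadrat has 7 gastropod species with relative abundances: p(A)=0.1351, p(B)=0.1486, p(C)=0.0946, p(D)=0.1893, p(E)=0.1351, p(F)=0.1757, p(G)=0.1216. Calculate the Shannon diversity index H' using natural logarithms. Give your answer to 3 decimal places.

Each pᵢ ln pᵢ term (working shown to 5 dp, full precision carried): 0.1351×(-2.00174)=-0.27044, 0.1486×(-1.90650)=-0.28331, 0.0946×(-2.35810)=-0.22308, 0.1893×(-1.66442)=-0.31508, 0.1351×(-2.00174)=-0.27044, 0.1757×(-1.73898)=-0.30554, 0.1216×(-2.10702)=-0.25621.
Sum = -1.92408, so H' = 1.924.

1.924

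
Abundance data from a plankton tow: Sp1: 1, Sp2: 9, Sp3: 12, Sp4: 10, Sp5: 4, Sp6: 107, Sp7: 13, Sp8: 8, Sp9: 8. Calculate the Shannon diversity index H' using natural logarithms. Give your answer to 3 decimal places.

1.399

Total N = 1+9+12+10+4+107+13+8+8 = 172, so the proportions are 0.00581, 0.05233, 0.06977, 0.05814, 0.02326, 0.62209, 0.07558, 0.04651, 0.04651 (working shown to 5 dp, full precision carried).
Each pᵢ ln pᵢ term: 0.00581×(-5.14749)=-0.02993, 0.05233×(-2.95027)=-0.15437, 0.06977×(-2.66259)=-0.18576, 0.05814×(-2.84491)=-0.16540, 0.02326×(-3.76120)=-0.08747, 0.62209×(-0.47467)=-0.29529, 0.07558×(-2.58255)=-0.19519, 0.04651×(-3.06805)=-0.14270, 0.04651×(-3.06805)=-0.14270.
Sum = -1.39881, so H' = 1.399.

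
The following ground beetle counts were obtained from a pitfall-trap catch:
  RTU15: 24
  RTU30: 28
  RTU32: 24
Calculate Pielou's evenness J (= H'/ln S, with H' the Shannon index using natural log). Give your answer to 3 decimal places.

Total N = 24+28+24 = 76, so the proportions are 0.31579, 0.36842, 0.31579 (working shown to 5 dp, full precision carried).
H' = −Σ pᵢ ln pᵢ = −((-0.36400) + (-0.36788) + (-0.36400)) = 1.09589.
With S = 3 species, ln S = 1.09861, so J = 1.09589/1.09861 = 0.99752, i.e. 0.998 to 3 decimal places.

0.998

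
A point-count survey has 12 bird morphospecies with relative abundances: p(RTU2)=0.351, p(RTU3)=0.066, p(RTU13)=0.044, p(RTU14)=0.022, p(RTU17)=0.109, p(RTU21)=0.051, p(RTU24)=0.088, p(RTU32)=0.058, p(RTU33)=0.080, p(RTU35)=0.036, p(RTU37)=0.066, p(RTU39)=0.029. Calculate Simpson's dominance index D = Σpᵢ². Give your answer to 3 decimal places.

D = 0.351² + 0.066² + 0.044² + 0.022² + 0.109² + 0.051² + 0.088² + 0.058² + 0.08² + 0.036² + 0.066² + 0.029² = 0.12320 + 0.00436 + 0.00194 + 0.00048 + 0.01188 + 0.00260 + 0.00774 + 0.00336 + 0.00640 + 0.00130 + 0.00436 + 0.00084 = 0.16846 (working shown to 5 dp, full precision carried).
To 3 decimal places, D = 0.168.

0.168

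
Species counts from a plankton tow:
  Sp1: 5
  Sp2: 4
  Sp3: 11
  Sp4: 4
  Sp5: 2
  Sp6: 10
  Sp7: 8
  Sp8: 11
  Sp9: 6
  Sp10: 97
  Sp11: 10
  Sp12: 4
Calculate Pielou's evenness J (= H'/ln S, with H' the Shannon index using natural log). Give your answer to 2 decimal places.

0.68

Total N = 5+4+11+4+2+10+8+11+6+97+10+4 = 172, so the proportions are 0.0291, 0.0233, 0.064, 0.0233, 0.0116, 0.0581, 0.0465, 0.064, 0.0349, 0.564, 0.0581, 0.0233 (working shown to 4 dp, full precision carried).
H' = −Σ pᵢ ln pᵢ = −((-0.1029) + (-0.0875) + (-0.1758) + (-0.0875) + (-0.0518) + (-0.1654) + (-0.1427) + (-0.1758) + (-0.1171) + (-0.3230) + (-0.1654) + (-0.0875)) = 1.6823.
With S = 12 species, ln S = 2.4849, so J = 1.6823/2.4849 = 0.6770, i.e. 0.68 to 2 decimal places.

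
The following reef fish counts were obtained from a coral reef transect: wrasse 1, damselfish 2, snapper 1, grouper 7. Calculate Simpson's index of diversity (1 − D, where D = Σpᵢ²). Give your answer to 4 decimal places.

0.5455

Total N = 1+2+1+7 = 11, so the proportions are 0.090909, 0.181818, 0.090909, 0.636364 (working shown to 6 dp, full precision carried).
D = 0.090909² + 0.181818² + 0.090909² + 0.636364² = 0.008264 + 0.033058 + 0.008264 + 0.404959 = 0.454545.
So 1 − D = 0.545455, i.e. 0.5455 to 4 decimal places.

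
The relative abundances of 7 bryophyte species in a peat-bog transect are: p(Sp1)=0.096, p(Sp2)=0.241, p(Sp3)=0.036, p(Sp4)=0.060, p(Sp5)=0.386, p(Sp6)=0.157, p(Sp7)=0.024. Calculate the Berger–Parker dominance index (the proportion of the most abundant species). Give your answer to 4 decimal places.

The largest proportion is 0.386, i.e. d = 0.3860 to 4 decimal places.

0.3860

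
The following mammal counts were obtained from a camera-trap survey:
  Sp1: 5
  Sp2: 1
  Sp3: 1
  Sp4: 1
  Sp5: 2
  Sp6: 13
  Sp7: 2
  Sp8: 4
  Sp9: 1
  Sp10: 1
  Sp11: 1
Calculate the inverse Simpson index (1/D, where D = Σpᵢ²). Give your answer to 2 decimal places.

Total N = 5+1+1+1+2+13+2+4+1+1+1 = 32, so the proportions are 0.15625, 0.03125, 0.03125, 0.03125, 0.0625, 0.40625, 0.0625, 0.125, 0.03125, 0.03125, 0.03125 (working shown to 6 dp, full precision carried).
D = 0.15625² + 0.03125² + 0.03125² + 0.03125² + 0.0625² + 0.40625² + 0.0625² + 0.125² + 0.03125² + 0.03125² + 0.03125² = 0.024414 + 0.000977 + 0.000977 + 0.000977 + 0.003906 + 0.165039 + 0.003906 + 0.015625 + 0.000977 + 0.000977 + 0.000977 = 0.218750.
So 1/D = 4.5714, i.e. 4.57 to 2 decimal places.

4.57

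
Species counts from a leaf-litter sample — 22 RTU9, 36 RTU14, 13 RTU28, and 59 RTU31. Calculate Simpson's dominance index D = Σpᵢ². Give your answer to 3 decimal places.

0.321

Total N = 22+36+13+59 = 130, so the proportions are 0.16923, 0.27692, 0.1, 0.45385 (working shown to 5 dp, full precision carried).
D = 0.16923² + 0.27692² + 0.1² + 0.45385² = 0.02864 + 0.07669 + 0.01000 + 0.20598 = 0.32130.
To 3 decimal places, D = 0.321.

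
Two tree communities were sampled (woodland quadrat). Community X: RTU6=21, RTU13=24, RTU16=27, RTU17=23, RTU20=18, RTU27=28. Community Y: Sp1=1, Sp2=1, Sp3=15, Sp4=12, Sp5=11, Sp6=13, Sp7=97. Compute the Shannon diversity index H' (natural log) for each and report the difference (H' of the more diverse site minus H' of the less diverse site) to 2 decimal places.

Community X: N=141, proportions 0.1489, 0.1702, 0.1915, 0.1631, 0.1277, 0.1986, giving H' = 1.7811 (working shown to 4 dp, full precision carried).
Community Y: N=150, proportions 0.0067, 0.0067, 0.1, 0.08, 0.0733, 0.0867, 0.6467, giving H' = 1.1846.
Difference = |1.7811 − 1.1846| = 0.5965, i.e. 0.60 to 2 decimal places.

0.60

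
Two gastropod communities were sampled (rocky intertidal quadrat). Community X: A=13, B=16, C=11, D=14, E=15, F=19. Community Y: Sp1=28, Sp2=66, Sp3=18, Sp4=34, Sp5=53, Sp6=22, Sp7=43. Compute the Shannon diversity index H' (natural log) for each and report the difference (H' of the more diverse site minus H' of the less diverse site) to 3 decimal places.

0.079

Community X: N=88, proportions 0.14773, 0.18182, 0.125, 0.15909, 0.17045, 0.21591, giving H' = 1.77740 (working shown to 5 dp, full precision carried).
Community Y: N=264, proportions 0.10606, 0.25, 0.06818, 0.12879, 0.20076, 0.08333, 0.16288, giving H' = 1.85662.
Difference = |1.77740 − 1.85662| = 0.07922, i.e. 0.079 to 3 decimal places.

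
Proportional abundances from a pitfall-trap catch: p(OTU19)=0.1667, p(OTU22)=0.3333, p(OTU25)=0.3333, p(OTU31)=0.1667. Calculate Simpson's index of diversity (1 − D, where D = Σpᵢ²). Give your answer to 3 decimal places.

D = 0.1667² + 0.3333² + 0.3333² + 0.1667² = 0.02779 + 0.11109 + 0.11109 + 0.02779 = 0.27776 (working shown to 5 dp, full precision carried).
So 1 − D = 0.72224, i.e. 0.722 to 3 decimal places.

0.722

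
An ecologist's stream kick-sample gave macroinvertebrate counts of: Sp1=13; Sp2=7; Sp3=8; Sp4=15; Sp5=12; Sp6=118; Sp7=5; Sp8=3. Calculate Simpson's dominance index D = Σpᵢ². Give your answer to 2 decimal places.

Total N = 13+7+8+15+12+118+5+3 = 181, so the proportions are 0.0718, 0.0387, 0.0442, 0.0829, 0.0663, 0.6519, 0.0276, 0.0166 (working shown to 4 dp, full precision carried).
D = 0.0718² + 0.0387² + 0.0442² + 0.0829² + 0.0663² + 0.6519² + 0.0276² + 0.0166² = 0.0052 + 0.0015 + 0.0020 + 0.0069 + 0.0044 + 0.4250 + 0.0008 + 0.0003 = 0.4459.
To 2 decimal places, D = 0.45.

0.45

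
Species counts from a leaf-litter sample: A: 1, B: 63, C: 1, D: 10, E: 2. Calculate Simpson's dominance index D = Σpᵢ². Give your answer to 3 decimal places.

0.687

Total N = 1+63+1+10+2 = 77, so the proportions are 0.01299, 0.81818, 0.01299, 0.12987, 0.02597 (working shown to 5 dp, full precision carried).
D = 0.01299² + 0.81818² + 0.01299² + 0.12987² + 0.02597² = 0.00017 + 0.66942 + 0.00017 + 0.01687 + 0.00067 = 0.68730.
To 3 decimal places, D = 0.687.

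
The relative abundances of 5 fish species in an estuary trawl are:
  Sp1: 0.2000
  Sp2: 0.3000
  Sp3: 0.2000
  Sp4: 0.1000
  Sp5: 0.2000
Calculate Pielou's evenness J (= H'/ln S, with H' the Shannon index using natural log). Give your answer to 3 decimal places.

0.967

H' = −Σ pᵢ ln pᵢ = −((-0.32189) + (-0.36119) + (-0.32189) + (-0.23026) + (-0.32189)) = 1.55711 (working shown to 5 dp, full precision carried).
With S = 5 species, ln S = 1.60944, so J = 1.55711/1.60944 = 0.96749, i.e. 0.967 to 3 decimal places.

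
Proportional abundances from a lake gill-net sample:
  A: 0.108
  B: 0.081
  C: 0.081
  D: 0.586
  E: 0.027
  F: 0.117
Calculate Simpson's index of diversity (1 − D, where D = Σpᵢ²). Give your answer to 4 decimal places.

D = 0.108² + 0.081² + 0.081² + 0.586² + 0.027² + 0.117² = 0.011664 + 0.006561 + 0.006561 + 0.343396 + 0.000729 + 0.013689 = 0.382600 (working shown to 6 dp, full precision carried).
So 1 − D = 0.617400, i.e. 0.6174 to 4 decimal places.

0.6174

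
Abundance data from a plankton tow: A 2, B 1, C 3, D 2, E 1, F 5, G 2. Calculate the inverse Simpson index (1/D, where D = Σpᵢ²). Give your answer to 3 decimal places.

5.333

Total N = 2+1+3+2+1+5+2 = 16, so the proportions are 0.125, 0.0625, 0.1875, 0.125, 0.0625, 0.3125, 0.125 (working shown to 7 dp, full precision carried).
D = 0.125² + 0.0625² + 0.1875² + 0.125² + 0.0625² + 0.3125² + 0.125² = 0.0156250 + 0.0039062 + 0.0351562 + 0.0156250 + 0.0039062 + 0.0976562 + 0.0156250 = 0.1875000.
So 1/D = 5.33333, i.e. 5.333 to 3 decimal places.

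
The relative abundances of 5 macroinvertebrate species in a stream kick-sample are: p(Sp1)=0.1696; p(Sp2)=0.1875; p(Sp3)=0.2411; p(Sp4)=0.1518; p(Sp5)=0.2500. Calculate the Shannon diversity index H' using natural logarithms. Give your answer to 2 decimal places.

Each pᵢ ln pᵢ term (working shown to 4 dp, full precision carried): 0.1696×(-1.7743)=-0.3009, 0.1875×(-1.6740)=-0.3139, 0.2411×(-1.4225)=-0.3430, 0.1518×(-1.8852)=-0.2862, 0.25×(-1.3863)=-0.3466.
Sum = -1.5905, so H' = 1.59.

1.59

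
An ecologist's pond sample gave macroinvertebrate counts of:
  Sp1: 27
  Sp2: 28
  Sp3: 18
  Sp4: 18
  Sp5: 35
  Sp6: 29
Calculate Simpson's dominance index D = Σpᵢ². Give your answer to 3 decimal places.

0.176

Total N = 27+28+18+18+35+29 = 155, so the proportions are 0.17419, 0.18065, 0.11613, 0.11613, 0.22581, 0.1871 (working shown to 5 dp, full precision carried).
D = 0.17419² + 0.18065² + 0.11613² + 0.11613² + 0.22581² + 0.1871² = 0.03034 + 0.03263 + 0.01349 + 0.01349 + 0.05099 + 0.03501 = 0.17594.
To 3 decimal places, D = 0.176.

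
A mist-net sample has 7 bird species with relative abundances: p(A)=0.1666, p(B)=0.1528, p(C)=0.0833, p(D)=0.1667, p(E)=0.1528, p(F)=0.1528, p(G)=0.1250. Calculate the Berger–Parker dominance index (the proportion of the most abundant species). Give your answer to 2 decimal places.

The largest proportion is 0.1667, i.e. d = 0.17 to 2 decimal places.

0.17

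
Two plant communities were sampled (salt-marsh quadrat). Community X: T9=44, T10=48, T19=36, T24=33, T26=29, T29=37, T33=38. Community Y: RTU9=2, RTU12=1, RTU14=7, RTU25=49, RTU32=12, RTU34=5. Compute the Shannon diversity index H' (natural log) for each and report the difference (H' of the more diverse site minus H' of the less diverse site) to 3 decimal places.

Community X: N=265, proportions 0.1660377, 0.1811321, 0.1358491, 0.1245283, 0.109434, 0.1396226, 0.1433962, giving H' = 1.9337025 (working shown to 7 dp, full precision carried).
Community Y: N=76, proportions 0.0263158, 0.0131579, 0.0921053, 0.6447368, 0.1578947, 0.0657895, giving H' = 1.1258264.
Difference = |1.9337025 − 1.1258264| = 0.8078761, i.e. 0.808 to 3 decimal places.

0.808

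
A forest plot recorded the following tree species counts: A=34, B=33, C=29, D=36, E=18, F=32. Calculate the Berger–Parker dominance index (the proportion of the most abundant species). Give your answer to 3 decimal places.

Total N = 34+33+29+36+18+32 = 182, so the proportions are 0.18681, 0.18132, 0.15934, 0.1978, 0.0989, 0.17582 (working shown to 5 dp, full precision carried).
The largest proportion is 0.1978, i.e. d = 0.198 to 3 decimal places.

0.198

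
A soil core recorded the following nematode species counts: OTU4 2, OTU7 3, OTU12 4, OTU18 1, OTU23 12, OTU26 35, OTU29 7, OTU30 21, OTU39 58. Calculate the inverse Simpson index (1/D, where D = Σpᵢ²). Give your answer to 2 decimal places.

3.89

Total N = 2+3+4+1+12+35+7+21+58 = 143, so the proportions are 0.013986, 0.020979, 0.027972, 0.006993, 0.083916, 0.244755, 0.048951, 0.146853, 0.405594 (working shown to 6 dp, full precision carried).
D = 0.013986² + 0.020979² + 0.027972² + 0.006993² + 0.083916² + 0.244755² + 0.048951² + 0.146853² + 0.405594² = 0.000196 + 0.000440 + 0.000782 + 0.000049 + 0.007042 + 0.059905 + 0.002396 + 0.021566 + 0.164507 = 0.256883.
So 1/D = 3.8928, i.e. 3.89 to 2 decimal places.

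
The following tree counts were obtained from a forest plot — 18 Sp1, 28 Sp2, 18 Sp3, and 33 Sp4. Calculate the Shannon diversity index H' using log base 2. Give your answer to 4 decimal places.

Total N = 18+28+18+33 = 97, so the proportions are 0.185567, 0.28866, 0.185567, 0.340206 (working shown to 6 dp, full precision carried).
Each pᵢ log₂ pᵢ term: 0.185567×(-2.429988)=-0.450926, 0.28866×(-1.792558)=-0.517439, 0.185567×(-2.429988)=-0.450926, 0.340206×(-1.555519)=-0.529197.
Sum = -1.948488, so H' = 1.9485.

1.9485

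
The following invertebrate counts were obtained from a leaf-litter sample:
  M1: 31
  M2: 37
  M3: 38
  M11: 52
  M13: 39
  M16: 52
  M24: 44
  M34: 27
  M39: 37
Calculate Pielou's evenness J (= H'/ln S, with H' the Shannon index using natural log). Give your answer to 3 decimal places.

0.991

Total N = 31+37+38+52+39+52+44+27+37 = 357, so the proportions are 0.08683, 0.10364, 0.10644, 0.14566, 0.10924, 0.14566, 0.12325, 0.07563, 0.10364 (working shown to 5 dp, full precision carried).
H' = −Σ pᵢ ln pᵢ = −((-0.21220) + (-0.23494) + (-0.23845) + (-0.28061) + (-0.24188) + (-0.28061) + (-0.25803) + (-0.19527) + (-0.23494)) = 2.17692.
With S = 9 species, ln S = 2.19722, so J = 2.17692/2.19722 = 0.99076, i.e. 0.991 to 3 decimal places.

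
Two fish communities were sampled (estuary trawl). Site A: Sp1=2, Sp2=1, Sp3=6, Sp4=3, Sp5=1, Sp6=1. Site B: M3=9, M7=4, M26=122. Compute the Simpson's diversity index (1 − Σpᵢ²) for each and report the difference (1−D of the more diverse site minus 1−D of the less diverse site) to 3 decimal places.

Site A: N=14, proportions 0.142857, 0.071429, 0.428571, 0.214286, 0.071429, 0.071429, giving 1−D = 0.734694 (working shown to 6 dp, full precision carried).
Site B: N=135, proportions 0.066667, 0.02963, 0.903704, giving 1−D = 0.177997.
Difference = |0.734694 − 0.177997| = 0.556697, i.e. 0.557 to 3 decimal places.

0.557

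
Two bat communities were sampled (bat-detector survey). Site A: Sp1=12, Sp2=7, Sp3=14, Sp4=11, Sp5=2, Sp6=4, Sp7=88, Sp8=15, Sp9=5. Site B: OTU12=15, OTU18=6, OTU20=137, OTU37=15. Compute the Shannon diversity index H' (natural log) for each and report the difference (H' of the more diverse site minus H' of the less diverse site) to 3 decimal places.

Site A: N=158, proportions 0.075949, 0.044304, 0.088608, 0.06962, 0.012658, 0.025316, 0.556962, 0.094937, 0.031646, giving H' = 1.541273 (working shown to 6 dp, full precision carried).
Site B: N=173, proportions 0.086705, 0.034682, 0.791908, 0.086705, giving H' = 0.725376.
Difference = |1.541273 − 0.725376| = 0.815897, i.e. 0.816 to 3 decimal places.

0.816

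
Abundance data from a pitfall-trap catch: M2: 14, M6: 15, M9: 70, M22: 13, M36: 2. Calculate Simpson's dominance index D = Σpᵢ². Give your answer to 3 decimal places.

Total N = 14+15+70+13+2 = 114, so the proportions are 0.12281, 0.13158, 0.61404, 0.11404, 0.01754 (working shown to 5 dp, full precision carried).
D = 0.12281² + 0.13158² + 0.61404² + 0.11404² + 0.01754² = 0.01508 + 0.01731 + 0.37704 + 0.01300 + 0.00031 = 0.42275.
To 3 decimal places, D = 0.423.

0.423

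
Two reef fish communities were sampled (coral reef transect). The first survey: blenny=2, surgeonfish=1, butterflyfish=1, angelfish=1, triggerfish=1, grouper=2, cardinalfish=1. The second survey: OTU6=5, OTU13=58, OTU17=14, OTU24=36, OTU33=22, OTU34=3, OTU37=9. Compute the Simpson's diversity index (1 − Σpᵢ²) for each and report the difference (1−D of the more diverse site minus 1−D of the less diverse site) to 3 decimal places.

The first survey: N=9, proportions 0.22222, 0.11111, 0.11111, 0.11111, 0.11111, 0.22222, 0.11111, giving 1−D = 0.83951 (working shown to 5 dp, full precision carried).
The second survey: N=147, proportions 0.03401, 0.39456, 0.09524, 0.2449, 0.14966, 0.02041, 0.06122, giving 1−D = 0.74756.
Difference = |0.83951 − 0.74756| = 0.09195, i.e. 0.092 to 3 decimal places.

0.092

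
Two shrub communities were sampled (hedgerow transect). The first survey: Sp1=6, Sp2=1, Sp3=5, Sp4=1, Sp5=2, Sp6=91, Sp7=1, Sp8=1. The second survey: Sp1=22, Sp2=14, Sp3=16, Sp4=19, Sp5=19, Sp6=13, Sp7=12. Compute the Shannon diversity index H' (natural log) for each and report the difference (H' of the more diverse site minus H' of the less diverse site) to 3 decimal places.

1.230

The first survey: N=108, proportions 0.055556, 0.009259, 0.046296, 0.009259, 0.018519, 0.842593, 0.009259, 0.009259, giving H' = 0.694425 (working shown to 6 dp, full precision carried).
The second survey: N=115, proportions 0.191304, 0.121739, 0.13913, 0.165217, 0.165217, 0.113043, 0.104348, giving H' = 1.924384.
Difference = |0.694425 − 1.924384| = 1.229959, i.e. 1.230 to 3 decimal places.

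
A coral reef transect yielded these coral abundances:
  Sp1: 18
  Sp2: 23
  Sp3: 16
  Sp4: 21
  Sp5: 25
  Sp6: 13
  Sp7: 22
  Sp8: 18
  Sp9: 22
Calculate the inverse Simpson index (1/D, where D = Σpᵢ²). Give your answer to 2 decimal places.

8.71

Total N = 18+23+16+21+25+13+22+18+22 = 178, so the proportions are 0.101124, 0.129213, 0.089888, 0.117978, 0.140449, 0.073034, 0.123596, 0.101124, 0.123596 (working shown to 6 dp, full precision carried).
D = 0.101124² + 0.129213² + 0.089888² + 0.117978² + 0.140449² + 0.073034² + 0.123596² + 0.101124² + 0.123596² = 0.010226 + 0.016696 + 0.008080 + 0.013919 + 0.019726 + 0.005334 + 0.015276 + 0.010226 + 0.015276 = 0.114758.
So 1/D = 8.7140, i.e. 8.71 to 2 decimal places.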